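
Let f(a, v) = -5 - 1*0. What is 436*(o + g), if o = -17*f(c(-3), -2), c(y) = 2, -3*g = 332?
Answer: -33572/3 ≈ -11191.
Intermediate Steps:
g = -332/3 (g = -⅓*332 = -332/3 ≈ -110.67)
f(a, v) = -5 (f(a, v) = -5 + 0 = -5)
o = 85 (o = -17*(-5) = 85)
436*(o + g) = 436*(85 - 332/3) = 436*(-77/3) = -33572/3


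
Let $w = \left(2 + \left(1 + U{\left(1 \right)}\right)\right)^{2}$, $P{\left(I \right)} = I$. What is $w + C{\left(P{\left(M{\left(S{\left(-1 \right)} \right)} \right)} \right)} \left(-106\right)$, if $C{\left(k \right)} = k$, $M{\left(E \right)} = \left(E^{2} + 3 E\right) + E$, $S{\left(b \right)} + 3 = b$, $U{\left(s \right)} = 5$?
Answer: $64$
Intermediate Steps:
$S{\left(b \right)} = -3 + b$
$M{\left(E \right)} = E^{2} + 4 E$
$w = 64$ ($w = \left(2 + \left(1 + 5\right)\right)^{2} = \left(2 + 6\right)^{2} = 8^{2} = 64$)
$w + C{\left(P{\left(M{\left(S{\left(-1 \right)} \right)} \right)} \right)} \left(-106\right) = 64 + \left(-3 - 1\right) \left(4 - 4\right) \left(-106\right) = 64 + - 4 \left(4 - 4\right) \left(-106\right) = 64 + \left(-4\right) 0 \left(-106\right) = 64 + 0 \left(-106\right) = 64 + 0 = 64$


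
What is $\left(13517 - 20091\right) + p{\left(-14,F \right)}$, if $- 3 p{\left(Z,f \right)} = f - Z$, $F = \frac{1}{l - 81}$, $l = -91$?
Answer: $- \frac{3394591}{516} \approx -6578.7$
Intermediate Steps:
$F = - \frac{1}{172}$ ($F = \frac{1}{-91 - 81} = \frac{1}{-172} = - \frac{1}{172} \approx -0.005814$)
$p{\left(Z,f \right)} = - \frac{f}{3} + \frac{Z}{3}$ ($p{\left(Z,f \right)} = - \frac{f - Z}{3} = - \frac{f}{3} + \frac{Z}{3}$)
$\left(13517 - 20091\right) + p{\left(-14,F \right)} = \left(13517 - 20091\right) + \left(\left(- \frac{1}{3}\right) \left(- \frac{1}{172}\right) + \frac{1}{3} \left(-14\right)\right) = -6574 + \left(\frac{1}{516} - \frac{14}{3}\right) = -6574 - \frac{2407}{516} = - \frac{3394591}{516}$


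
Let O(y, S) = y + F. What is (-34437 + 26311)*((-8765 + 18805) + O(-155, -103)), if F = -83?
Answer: -79651052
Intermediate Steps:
O(y, S) = -83 + y (O(y, S) = y - 83 = -83 + y)
(-34437 + 26311)*((-8765 + 18805) + O(-155, -103)) = (-34437 + 26311)*((-8765 + 18805) + (-83 - 155)) = -8126*(10040 - 238) = -8126*9802 = -79651052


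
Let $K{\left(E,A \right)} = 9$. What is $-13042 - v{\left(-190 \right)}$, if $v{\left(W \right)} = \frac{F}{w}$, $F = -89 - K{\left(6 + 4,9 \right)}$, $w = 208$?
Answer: $- \frac{1356319}{104} \approx -13042.0$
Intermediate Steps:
$F = -98$ ($F = -89 - 9 = -98$)
$v{\left(W \right)} = - \frac{49}{104}$ ($v{\left(W \right)} = - \frac{98}{208} = \left(-98\right) \frac{1}{208} = - \frac{49}{104}$)
$-13042 - v{\left(-190 \right)} = -13042 - - \frac{49}{104} = -13042 + \frac{49}{104} = - \frac{1356319}{104}$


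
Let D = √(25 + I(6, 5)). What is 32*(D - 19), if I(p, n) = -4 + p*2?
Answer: -608 + 32*√33 ≈ -424.17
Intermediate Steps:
I(p, n) = -4 + 2*p
D = √33 (D = √(25 + (-4 + 2*6)) = √(25 + (-4 + 12)) = √(25 + 8) = √33 ≈ 5.7446)
32*(D - 19) = 32*(√33 - 19) = 32*(-19 + √33) = -608 + 32*√33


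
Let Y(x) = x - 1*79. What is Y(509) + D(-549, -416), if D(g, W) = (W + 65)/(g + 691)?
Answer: 60709/142 ≈ 427.53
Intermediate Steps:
D(g, W) = (65 + W)/(691 + g)
Y(x) = -79 + x (Y(x) = x - 79 = -79 + x)
Y(509) + D(-549, -416) = (-79 + 509) + (65 - 416)/(691 - 549) = 430 - 351/142 = 60709/142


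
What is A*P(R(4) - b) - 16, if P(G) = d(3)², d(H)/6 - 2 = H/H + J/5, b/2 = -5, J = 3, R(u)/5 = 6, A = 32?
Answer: 372848/25 ≈ 14914.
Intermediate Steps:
R(u) = 30 (R(u) = 5*6 = 30)
b = -10 (b = 2*(-5) = -10)
d(H) = 108/5 (d(H) = 12 + 6*(H/H + 3/5) = 12 + 6*(1 + 3*(⅕)) = 12 + 6*(1 + ⅗) = 12 + 6*(8/5) = 12 + 48/5 = 108/5)
P(G) = 11664/25 (P(G) = (108/5)² = 11664/25)
A*P(R(4) - b) - 16 = 32*(11664/25) - 16 = 373248/25 - 16 = 372848/25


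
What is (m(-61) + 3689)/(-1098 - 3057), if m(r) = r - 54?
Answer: -3574/4155 ≈ -0.86017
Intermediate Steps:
m(r) = -54 + r
(m(-61) + 3689)/(-1098 - 3057) = ((-54 - 61) + 3689)/(-1098 - 3057) = (-115 + 3689)/(-4155) = 3574*(-1/4155) = -3574/4155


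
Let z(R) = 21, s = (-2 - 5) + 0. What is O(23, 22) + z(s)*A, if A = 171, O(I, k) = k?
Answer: 3613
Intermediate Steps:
s = -7 (s = -7 + 0 = -7)
O(23, 22) + z(s)*A = 22 + 21*171 = 22 + 3591 = 3613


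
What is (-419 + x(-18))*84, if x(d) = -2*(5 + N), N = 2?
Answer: -36372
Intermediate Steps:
x(d) = -14 (x(d) = -2*(5 + 2) = -2*7 = -14)
(-419 + x(-18))*84 = (-419 - 14)*84 = -433*84 = -36372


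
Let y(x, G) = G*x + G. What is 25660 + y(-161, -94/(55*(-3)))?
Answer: 843772/33 ≈ 25569.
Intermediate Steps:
y(x, G) = G + G*x
25660 + y(-161, -94/(55*(-3))) = 25660 + (-94/(55*(-3)))*(1 - 161) = 25660 - 94/(-165)*(-160) = 25660 - 94*(-1/165)*(-160) = 25660 + (94/165)*(-160) = 25660 - 3008/33 = 843772/33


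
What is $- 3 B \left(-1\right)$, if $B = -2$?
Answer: $-6$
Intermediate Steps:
$- 3 B \left(-1\right) = \left(-3\right) \left(-2\right) \left(-1\right) = 6 \left(-1\right) = -6$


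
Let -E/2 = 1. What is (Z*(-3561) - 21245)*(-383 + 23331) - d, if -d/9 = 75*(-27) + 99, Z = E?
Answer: -324111938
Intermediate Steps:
E = -2 (E = -2*1 = -2)
Z = -2
d = 17334 (d = -9*(75*(-27) + 99) = -9*(-2025 + 99) = -9*(-1926) = 17334)
(Z*(-3561) - 21245)*(-383 + 23331) - d = (-2*(-3561) - 21245)*(-383 + 23331) - 1*17334 = (7122 - 21245)*22948 - 17334 = -14123*22948 - 17334 = -324094604 - 17334 = -324111938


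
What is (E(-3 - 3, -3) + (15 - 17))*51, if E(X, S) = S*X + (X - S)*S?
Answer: 1275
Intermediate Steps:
E(X, S) = S*X + S*(X - S)
(E(-3 - 3, -3) + (15 - 17))*51 = (-3*(-1*(-3) + 2*(-3 - 3)) + (15 - 17))*51 = (-3*(3 + 2*(-6)) - 2)*51 = (-3*(3 - 12) - 2)*51 = (-3*(-9) - 2)*51 = (27 - 2)*51 = 25*51 = 1275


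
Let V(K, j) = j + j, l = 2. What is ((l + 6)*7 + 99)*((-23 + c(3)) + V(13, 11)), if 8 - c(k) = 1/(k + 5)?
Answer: 8525/8 ≈ 1065.6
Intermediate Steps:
V(K, j) = 2*j
c(k) = 8 - 1/(5 + k) (c(k) = 8 - 1/(k + 5) = 8 - 1/(5 + k))
((l + 6)*7 + 99)*((-23 + c(3)) + V(13, 11)) = ((2 + 6)*7 + 99)*((-23 + (39 + 8*3)/(5 + 3)) + 2*11) = (8*7 + 99)*((-23 + (39 + 24)/8) + 22) = (56 + 99)*((-23 + (⅛)*63) + 22) = 155*((-23 + 63/8) + 22) = 155*(-121/8 + 22) = 155*(55/8) = 8525/8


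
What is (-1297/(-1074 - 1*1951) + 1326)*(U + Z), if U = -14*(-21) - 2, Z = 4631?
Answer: 19753276581/3025 ≈ 6.5300e+6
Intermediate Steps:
U = 292 (U = 294 - 2 = 292)
(-1297/(-1074 - 1*1951) + 1326)*(U + Z) = (-1297/(-1074 - 1*1951) + 1326)*(292 + 4631) = (-1297/(-1074 - 1951) + 1326)*4923 = (-1297/(-3025) + 1326)*4923 = (-1297*(-1/3025) + 1326)*4923 = (1297/3025 + 1326)*4923 = (4012447/3025)*4923 = 19753276581/3025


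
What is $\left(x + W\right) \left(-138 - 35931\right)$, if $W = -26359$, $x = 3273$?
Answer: $832688934$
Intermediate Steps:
$\left(x + W\right) \left(-138 - 35931\right) = \left(3273 - 26359\right) \left(-138 - 35931\right) = \left(-23086\right) \left(-36069\right) = 832688934$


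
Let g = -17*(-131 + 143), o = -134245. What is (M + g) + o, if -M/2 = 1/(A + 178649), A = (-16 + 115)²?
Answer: -12668457026/94225 ≈ -1.3445e+5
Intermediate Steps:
g = -204 (g = -17*12 = -204)
A = 9801 (A = 99² = 9801)
M = -1/94225 (M = -2/(9801 + 178649) = -2/188450 = -2*1/188450 = -1/94225 ≈ -1.0613e-5)
(M + g) + o = (-1/94225 - 204) - 134245 = -19221901/94225 - 134245 = -12668457026/94225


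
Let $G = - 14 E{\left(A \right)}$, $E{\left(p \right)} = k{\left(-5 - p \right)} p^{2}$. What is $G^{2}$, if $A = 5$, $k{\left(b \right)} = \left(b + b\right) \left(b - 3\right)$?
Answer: $8281000000$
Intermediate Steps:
$k{\left(b \right)} = 2 b \left(-3 + b\right)$
$E{\left(p \right)} = 2 p^{2} \left(-8 - p\right) \left(-5 - p\right)$ ($E{\left(p \right)} = 2 \left(-5 - p\right) \left(-3 - \left(5 + p\right)\right) p^{2} = 2 \left(-5 - p\right) \left(-8 - p\right) p^{2} = 2 \left(-8 - p\right) \left(-5 - p\right) p^{2} = 2 p^{2} \left(-8 - p\right) \left(-5 - p\right)$)
$G = -91000$ ($G = - 14 \cdot 2 \cdot 5^{2} \left(5 + 5\right) \left(8 + 5\right) = - 14 \cdot 2 \cdot 25 \cdot 10 \cdot 13 = \left(-14\right) 6500 = -91000$)
$G^{2} = \left(-91000\right)^{2} = 8281000000$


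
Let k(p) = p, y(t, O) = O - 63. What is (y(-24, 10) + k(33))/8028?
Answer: -5/2007 ≈ -0.0024913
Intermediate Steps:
y(t, O) = -63 + O
(y(-24, 10) + k(33))/8028 = ((-63 + 10) + 33)/8028 = (-53 + 33)*(1/8028) = -20*1/8028 = -5/2007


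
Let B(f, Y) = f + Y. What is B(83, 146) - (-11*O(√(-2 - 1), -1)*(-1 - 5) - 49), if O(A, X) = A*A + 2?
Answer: 344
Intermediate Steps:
O(A, X) = 2 + A² (O(A, X) = A² + 2 = 2 + A²)
B(f, Y) = Y + f
B(83, 146) - (-11*O(√(-2 - 1), -1)*(-1 - 5) - 49) = (146 + 83) - (-11*(2 + (√(-2 - 1))²)*(-1 - 5) - 49) = 229 - (-11*(2 + (√(-3))²)*(-6) - 49) = 229 - (-11*(2 + (I*√3)²)*(-6) - 49) = 229 - (-11*(2 - 3)*(-6) - 49) = 229 - (-(-11)*(-6) - 49) = 229 - (-11*6 - 49) = 229 - (-66 - 49) = 229 - 1*(-115) = 229 + 115 = 344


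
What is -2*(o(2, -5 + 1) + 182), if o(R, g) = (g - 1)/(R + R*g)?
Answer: -1097/3 ≈ -365.67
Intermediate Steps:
o(R, g) = (-1 + g)/(R + R*g)
-2*(o(2, -5 + 1) + 182) = -2*((-1 + (-5 + 1))/(2*(1 + (-5 + 1))) + 182) = -2*((-1 - 4)/(2*(1 - 4)) + 182) = -2*((½)*(-5)/(-3) + 182) = -2*((½)*(-⅓)*(-5) + 182) = -2*(⅚ + 182) = -2*1097/6 = -1097/3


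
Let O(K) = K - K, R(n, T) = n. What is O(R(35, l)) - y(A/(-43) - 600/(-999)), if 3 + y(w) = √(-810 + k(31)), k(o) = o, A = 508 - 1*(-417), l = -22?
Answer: 3 - I*√779 ≈ 3.0 - 27.911*I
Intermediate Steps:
O(K) = 0
A = 925 (A = 508 + 417 = 925)
y(w) = -3 + I*√779 (y(w) = -3 + √(-810 + 31) = -3 + √(-779) = -3 + I*√779)
O(R(35, l)) - y(A/(-43) - 600/(-999)) = 0 - (-3 + I*√779) = 0 + (3 - I*√779) = 3 - I*√779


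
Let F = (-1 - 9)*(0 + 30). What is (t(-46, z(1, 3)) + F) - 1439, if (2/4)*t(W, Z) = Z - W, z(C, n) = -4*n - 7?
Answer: -1685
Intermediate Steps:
z(C, n) = -7 - 4*n
t(W, Z) = -2*W + 2*Z (t(W, Z) = 2*(Z - W) = -2*W + 2*Z)
F = -300 (F = -10*30 = -300)
(t(-46, z(1, 3)) + F) - 1439 = ((-2*(-46) + 2*(-7 - 4*3)) - 300) - 1439 = ((92 + 2*(-7 - 12)) - 300) - 1439 = ((92 + 2*(-19)) - 300) - 1439 = ((92 - 38) - 300) - 1439 = (54 - 300) - 1439 = -246 - 1439 = -1685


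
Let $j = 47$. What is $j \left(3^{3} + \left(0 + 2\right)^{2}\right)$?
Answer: $1457$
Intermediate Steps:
$j \left(3^{3} + \left(0 + 2\right)^{2}\right) = 47 \left(3^{3} + \left(0 + 2\right)^{2}\right) = 47 \left(27 + 2^{2}\right) = 47 \left(27 + 4\right) = 47 \cdot 31 = 1457$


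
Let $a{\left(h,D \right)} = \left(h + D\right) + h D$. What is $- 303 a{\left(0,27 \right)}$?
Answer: $-8181$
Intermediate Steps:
$a{\left(h,D \right)} = D + h + D h$ ($a{\left(h,D \right)} = \left(D + h\right) + D h = D + h + D h$)
$- 303 a{\left(0,27 \right)} = - 303 \left(27 + 0 + 27 \cdot 0\right) = - 303 \left(27 + 0 + 0\right) = \left(-303\right) 27 = -8181$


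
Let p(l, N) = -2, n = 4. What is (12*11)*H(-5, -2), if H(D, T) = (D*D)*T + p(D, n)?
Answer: -6864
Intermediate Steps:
H(D, T) = -2 + T*D**2 (H(D, T) = (D*D)*T - 2 = D**2*T - 2 = T*D**2 - 2 = -2 + T*D**2)
(12*11)*H(-5, -2) = (12*11)*(-2 - 2*(-5)**2) = 132*(-2 - 2*25) = 132*(-2 - 50) = 132*(-52) = -6864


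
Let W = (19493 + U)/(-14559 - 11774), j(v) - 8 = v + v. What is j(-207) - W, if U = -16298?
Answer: -10688003/26333 ≈ -405.88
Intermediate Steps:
j(v) = 8 + 2*v (j(v) = 8 + (v + v) = 8 + 2*v)
W = -3195/26333 (W = (19493 - 16298)/(-14559 - 11774) = 3195/(-26333) = 3195*(-1/26333) = -3195/26333 ≈ -0.12133)
j(-207) - W = (8 + 2*(-207)) - 1*(-3195/26333) = (8 - 414) + 3195/26333 = -406 + 3195/26333 = -10688003/26333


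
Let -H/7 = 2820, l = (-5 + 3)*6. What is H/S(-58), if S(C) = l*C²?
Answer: 1645/3364 ≈ 0.48900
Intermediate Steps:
l = -12 (l = -2*6 = -12)
S(C) = -12*C²
H = -19740 (H = -7*2820 = -19740)
H/S(-58) = -19740/((-12*(-58)²)) = -19740/((-12*3364)) = -19740/(-40368) = -19740*(-1/40368) = 1645/3364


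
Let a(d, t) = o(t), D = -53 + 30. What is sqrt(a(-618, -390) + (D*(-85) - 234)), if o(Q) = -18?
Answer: sqrt(1703) ≈ 41.267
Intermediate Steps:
D = -23
a(d, t) = -18
sqrt(a(-618, -390) + (D*(-85) - 234)) = sqrt(-18 + (-23*(-85) - 234)) = sqrt(-18 + (1955 - 234)) = sqrt(-18 + 1721) = sqrt(1703)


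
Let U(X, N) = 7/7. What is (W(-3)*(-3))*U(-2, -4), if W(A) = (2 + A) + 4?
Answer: -9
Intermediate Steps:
U(X, N) = 1 (U(X, N) = 7*(1/7) = 1)
W(A) = 6 + A
(W(-3)*(-3))*U(-2, -4) = ((6 - 3)*(-3))*1 = (3*(-3))*1 = -9*1 = -9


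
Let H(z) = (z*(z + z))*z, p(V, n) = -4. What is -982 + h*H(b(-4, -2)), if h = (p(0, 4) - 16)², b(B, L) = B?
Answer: -52182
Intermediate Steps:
H(z) = 2*z³ (H(z) = (z*(2*z))*z = (2*z²)*z = 2*z³)
h = 400 (h = (-4 - 16)² = (-20)² = 400)
-982 + h*H(b(-4, -2)) = -982 + 400*(2*(-4)³) = -982 + 400*(2*(-64)) = -982 + 400*(-128) = -982 - 51200 = -52182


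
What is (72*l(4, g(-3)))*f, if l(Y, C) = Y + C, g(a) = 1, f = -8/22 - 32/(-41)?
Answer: 67680/451 ≈ 150.07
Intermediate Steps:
f = 188/451 (f = -8*1/22 - 32*(-1/41) = -4/11 + 32/41 = 188/451 ≈ 0.41685)
l(Y, C) = C + Y
(72*l(4, g(-3)))*f = (72*(1 + 4))*(188/451) = (72*5)*(188/451) = 360*(188/451) = 67680/451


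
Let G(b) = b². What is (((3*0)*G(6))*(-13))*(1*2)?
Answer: 0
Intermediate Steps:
(((3*0)*G(6))*(-13))*(1*2) = (((3*0)*6²)*(-13))*(1*2) = ((0*36)*(-13))*2 = (0*(-13))*2 = 0*2 = 0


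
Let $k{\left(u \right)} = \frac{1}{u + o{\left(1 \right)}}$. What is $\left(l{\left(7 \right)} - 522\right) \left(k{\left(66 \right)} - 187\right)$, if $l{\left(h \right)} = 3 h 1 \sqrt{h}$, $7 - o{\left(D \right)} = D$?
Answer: $\frac{390427}{4} - \frac{94241 \sqrt{7}}{24} \approx 87218.0$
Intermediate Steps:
$o{\left(D \right)} = 7 - D$
$k{\left(u \right)} = \frac{1}{6 + u}$ ($k{\left(u \right)} = \frac{1}{u + \left(7 - 1\right)} = \frac{1}{u + 6} = \frac{1}{6 + u}$)
$l{\left(h \right)} = 3 h^{\frac{3}{2}}$ ($l{\left(h \right)} = 3 h \sqrt{h} = 3 h^{\frac{3}{2}}$)
$\left(l{\left(7 \right)} - 522\right) \left(k{\left(66 \right)} - 187\right) = \left(3 \cdot 7^{\frac{3}{2}} - 522\right) \left(\frac{1}{6 + 66} - 187\right) = \left(3 \cdot 7 \sqrt{7} - 522\right) \left(\frac{1}{72} - 187\right) = \left(21 \sqrt{7} - 522\right) \left(\frac{1}{72} - 187\right) = \left(-522 + 21 \sqrt{7}\right) \left(- \frac{13463}{72}\right) = \frac{390427}{4} - \frac{94241 \sqrt{7}}{24}$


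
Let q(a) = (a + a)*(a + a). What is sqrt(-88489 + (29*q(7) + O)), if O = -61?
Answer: I*sqrt(82866) ≈ 287.86*I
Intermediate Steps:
q(a) = 4*a**2 (q(a) = (2*a)*(2*a) = 4*a**2)
sqrt(-88489 + (29*q(7) + O)) = sqrt(-88489 + (29*(4*7**2) - 61)) = sqrt(-88489 + (29*(4*49) - 61)) = sqrt(-88489 + (29*196 - 61)) = sqrt(-88489 + (5684 - 61)) = sqrt(-88489 + 5623) = sqrt(-82866) = I*sqrt(82866)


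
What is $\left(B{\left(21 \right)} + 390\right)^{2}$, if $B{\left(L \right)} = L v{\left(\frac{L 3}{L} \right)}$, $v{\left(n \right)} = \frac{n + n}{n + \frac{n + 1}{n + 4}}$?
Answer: $\frac{113039424}{625} \approx 1.8086 \cdot 10^{5}$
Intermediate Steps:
$v{\left(n \right)} = \frac{2 n}{n + \frac{1 + n}{4 + n}}$
$B{\left(L \right)} = \frac{42 L}{25}$ ($B{\left(L \right)} = L \frac{2 \frac{L 3}{L} \left(4 + \frac{L 3}{L}\right)}{1 + \left(\frac{L 3}{L}\right)^{2} + 5 \frac{L 3}{L}} = L \frac{2 \frac{3 L}{L} \left(4 + \frac{3 L}{L}\right)}{1 + \left(\frac{3 L}{L}\right)^{2} + 5 \frac{3 L}{L}} = L 2 \cdot 3 \frac{1}{1 + 3^{2} + 5 \cdot 3} \left(4 + 3\right) = L 2 \cdot 3 \frac{1}{1 + 9 + 15} \cdot 7 = L 2 \cdot 3 \cdot \frac{1}{25} \cdot 7 = L \frac{42}{25} = \frac{42 L}{25}$)
$\left(B{\left(21 \right)} + 390\right)^{2} = \left(\frac{42}{25} \cdot 21 + 390\right)^{2} = \left(\frac{882}{25} + 390\right)^{2} = \left(\frac{10632}{25}\right)^{2} = \frac{113039424}{625}$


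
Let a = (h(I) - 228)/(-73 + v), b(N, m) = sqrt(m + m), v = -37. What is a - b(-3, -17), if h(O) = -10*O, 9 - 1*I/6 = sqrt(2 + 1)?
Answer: 384/55 - 6*sqrt(3)/11 - I*sqrt(34) ≈ 6.0371 - 5.831*I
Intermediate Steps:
I = 54 - 6*sqrt(3) (I = 54 - 6*sqrt(2 + 1) = 54 - 6*sqrt(3) ≈ 43.608)
b(N, m) = sqrt(2)*sqrt(m) (b(N, m) = sqrt(2*m) = sqrt(2)*sqrt(m))
a = 384/55 - 6*sqrt(3)/11 (a = (-10*(54 - 6*sqrt(3)) - 228)/(-73 - 37) = ((-540 + 60*sqrt(3)) - 228)/(-110) = (-768 + 60*sqrt(3))*(-1/110) = 384/55 - 6*sqrt(3)/11 ≈ 6.0371)
a - b(-3, -17) = (384/55 - 6*sqrt(3)/11) - sqrt(2)*sqrt(-17) = (384/55 - 6*sqrt(3)/11) - sqrt(2)*I*sqrt(17) = (384/55 - 6*sqrt(3)/11) - I*sqrt(34) = 384/55 - 6*sqrt(3)/11 - I*sqrt(34)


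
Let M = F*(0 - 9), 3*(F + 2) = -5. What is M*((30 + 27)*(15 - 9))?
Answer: 11286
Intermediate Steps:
F = -11/3 (F = -2 + (1/3)*(-5) = -2 - 5/3 = -11/3 ≈ -3.6667)
M = 33 (M = -11*(0 - 9)/3 = -11/3*(-9) = 33)
M*((30 + 27)*(15 - 9)) = 33*((30 + 27)*(15 - 9)) = 33*(57*6) = 33*342 = 11286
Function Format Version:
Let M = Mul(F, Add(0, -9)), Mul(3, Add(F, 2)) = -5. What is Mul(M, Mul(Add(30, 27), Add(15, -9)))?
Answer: 11286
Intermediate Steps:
F = Rational(-11, 3) (F = Add(-2, Mul(Rational(1, 3), -5)) = Add(-2, Rational(-5, 3)) = Rational(-11, 3) ≈ -3.6667)
M = 33 (M = Mul(Rational(-11, 3), Add(0, -9)) = Mul(Rational(-11, 3), -9) = 33)
Mul(M, Mul(Add(30, 27), Add(15, -9))) = Mul(33, Mul(Add(30, 27), Add(15, -9))) = Mul(33, Mul(57, 6)) = Mul(33, 342) = 11286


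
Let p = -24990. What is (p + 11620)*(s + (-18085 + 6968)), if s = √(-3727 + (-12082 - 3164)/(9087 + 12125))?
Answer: 148634290 - 6685*I*√419320778110/5303 ≈ 1.4863e+8 - 8.1631e+5*I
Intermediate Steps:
s = I*√419320778110/10606 (s = √(-3727 - 15246/21212) = √(-3727 - 15246*1/21212) = √(-3727 - 7623/10606) = √(-39536185/10606) = I*√419320778110/10606 ≈ 61.055*I)
(p + 11620)*(s + (-18085 + 6968)) = (-24990 + 11620)*(I*√419320778110/10606 + (-18085 + 6968)) = -13370*(I*√419320778110/10606 - 11117) = -13370*(-11117 + I*√419320778110/10606) = 148634290 - 6685*I*√419320778110/5303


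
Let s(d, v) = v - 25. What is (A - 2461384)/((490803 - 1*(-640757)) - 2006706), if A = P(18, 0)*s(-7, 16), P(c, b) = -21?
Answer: 2461195/875146 ≈ 2.8123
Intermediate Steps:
s(d, v) = -25 + v
A = 189 (A = -21*(-25 + 16) = -21*(-9) = 189)
(A - 2461384)/((490803 - 1*(-640757)) - 2006706) = (189 - 2461384)/((490803 - 1*(-640757)) - 2006706) = -2461195/((490803 + 640757) - 2006706) = -2461195/(1131560 - 2006706) = -2461195/(-875146) = -2461195*(-1/875146) = 2461195/875146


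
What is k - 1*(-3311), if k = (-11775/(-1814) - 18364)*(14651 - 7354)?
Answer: -242987895583/1814 ≈ -1.3395e+8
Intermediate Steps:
k = -242993901737/1814 (k = (-11775*(-1/1814) - 18364)*7297 = (11775/1814 - 18364)*7297 = -33300521/1814*7297 = -242993901737/1814 ≈ -1.3395e+8)
k - 1*(-3311) = -242993901737/1814 - 1*(-3311) = -242993901737/1814 + 3311 = -242987895583/1814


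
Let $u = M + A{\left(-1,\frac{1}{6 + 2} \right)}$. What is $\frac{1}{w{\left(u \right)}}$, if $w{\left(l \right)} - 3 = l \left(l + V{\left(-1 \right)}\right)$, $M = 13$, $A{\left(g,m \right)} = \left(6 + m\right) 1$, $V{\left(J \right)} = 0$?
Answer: $\frac{64}{23601} \approx 0.0027118$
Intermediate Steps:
$A{\left(g,m \right)} = 6 + m$
$u = \frac{153}{8}$ ($u = 13 + \left(6 + \frac{1}{6 + 2}\right) = 13 + \left(6 + \frac{1}{8}\right) = 13 + \frac{49}{8} = \frac{153}{8} \approx 19.125$)
$w{\left(l \right)} = 3 + l^{2}$ ($w{\left(l \right)} = 3 + l \left(l + 0\right) = 3 + l l = 3 + l^{2}$)
$\frac{1}{w{\left(u \right)}} = \frac{1}{3 + \left(\frac{153}{8}\right)^{2}} = \frac{1}{3 + \frac{23409}{64}} = \frac{1}{\frac{23601}{64}} = \frac{64}{23601}$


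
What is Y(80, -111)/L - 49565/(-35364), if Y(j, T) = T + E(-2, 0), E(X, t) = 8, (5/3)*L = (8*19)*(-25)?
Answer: 3240297/2239720 ≈ 1.4467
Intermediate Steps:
L = -2280 (L = 3*((8*19)*(-25))/5 = 3*(152*(-25))/5 = (⅗)*(-3800) = -2280)
Y(j, T) = 8 + T (Y(j, T) = T + 8 = 8 + T)
Y(80, -111)/L - 49565/(-35364) = (8 - 111)/(-2280) - 49565/(-35364) = -103*(-1/2280) - 49565*(-1/35364) = 103/2280 + 49565/35364 = 3240297/2239720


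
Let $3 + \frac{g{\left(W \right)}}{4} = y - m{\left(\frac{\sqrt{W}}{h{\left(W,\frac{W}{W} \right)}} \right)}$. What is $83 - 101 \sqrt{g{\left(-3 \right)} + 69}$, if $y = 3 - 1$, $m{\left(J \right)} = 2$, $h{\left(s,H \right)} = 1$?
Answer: $83 - 101 \sqrt{57} \approx -679.53$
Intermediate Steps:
$y = 2$ ($y = 3 - 1 = 2$)
$g{\left(W \right)} = -12$ ($g{\left(W \right)} = -12 + 4 \left(2 - 2\right) = -12 + 4 \cdot 0 = -12 + 0 = -12$)
$83 - 101 \sqrt{g{\left(-3 \right)} + 69} = 83 - 101 \sqrt{-12 + 69} = 83 - 101 \sqrt{57}$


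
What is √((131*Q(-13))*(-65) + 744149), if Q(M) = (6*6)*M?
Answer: √4729169 ≈ 2174.7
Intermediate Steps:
Q(M) = 36*M
√((131*Q(-13))*(-65) + 744149) = √((131*(36*(-13)))*(-65) + 744149) = √((131*(-468))*(-65) + 744149) = √(-61308*(-65) + 744149) = √(3985020 + 744149) = √4729169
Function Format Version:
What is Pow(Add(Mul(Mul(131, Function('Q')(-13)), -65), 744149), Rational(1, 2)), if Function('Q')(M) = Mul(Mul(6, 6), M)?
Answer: Pow(4729169, Rational(1, 2)) ≈ 2174.7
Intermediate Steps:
Function('Q')(M) = Mul(36, M)
Pow(Add(Mul(Mul(131, Function('Q')(-13)), -65), 744149), Rational(1, 2)) = Pow(Add(Mul(Mul(131, Mul(36, -13)), -65), 744149), Rational(1, 2)) = Pow(Add(Mul(Mul(131, -468), -65), 744149), Rational(1, 2)) = Pow(Add(Mul(-61308, -65), 744149), Rational(1, 2)) = Pow(Add(3985020, 744149), Rational(1, 2)) = Pow(4729169, Rational(1, 2))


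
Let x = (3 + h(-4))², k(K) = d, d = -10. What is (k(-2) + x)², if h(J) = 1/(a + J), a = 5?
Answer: 36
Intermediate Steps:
h(J) = 1/(5 + J)
k(K) = -10
x = 16 (x = (3 + 1/(5 - 4))² = (3 + 1/1)² = (3 + 1)² = 4² = 16)
(k(-2) + x)² = (-10 + 16)² = 6² = 36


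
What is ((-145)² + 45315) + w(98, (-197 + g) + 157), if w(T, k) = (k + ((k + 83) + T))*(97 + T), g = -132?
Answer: 34555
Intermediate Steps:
w(T, k) = (97 + T)*(83 + T + 2*k) (w(T, k) = (k + ((83 + k) + T))*(97 + T) = (k + (83 + T + k))*(97 + T) = (83 + T + 2*k)*(97 + T) = (97 + T)*(83 + T + 2*k))
((-145)² + 45315) + w(98, (-197 + g) + 157) = ((-145)² + 45315) + (8051 + 98² + 180*98 + 194*((-197 - 132) + 157) + 2*98*((-197 - 132) + 157)) = (21025 + 45315) + (8051 + 9604 + 17640 + 194*(-329 + 157) + 2*98*(-329 + 157)) = 66340 + (8051 + 9604 + 17640 + 194*(-172) + 2*98*(-172)) = 66340 + (8051 + 9604 + 17640 - 33368 - 33712) = 66340 - 31785 = 34555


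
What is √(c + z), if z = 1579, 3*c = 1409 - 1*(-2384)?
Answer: √25590/3 ≈ 53.323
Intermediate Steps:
c = 3793/3 (c = (1409 - 1*(-2384))/3 = (1409 + 2384)/3 = (⅓)*3793 = 3793/3 ≈ 1264.3)
√(c + z) = √(3793/3 + 1579) = √(8530/3) = √25590/3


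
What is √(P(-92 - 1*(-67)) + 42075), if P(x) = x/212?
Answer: 5*√18910135/106 ≈ 205.12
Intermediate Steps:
P(x) = x/212 (P(x) = x*(1/212) = x/212)
√(P(-92 - 1*(-67)) + 42075) = √((-92 - 1*(-67))/212 + 42075) = √((-92 + 67)/212 + 42075) = √((1/212)*(-25) + 42075) = √(-25/212 + 42075) = √(8919875/212) = 5*√18910135/106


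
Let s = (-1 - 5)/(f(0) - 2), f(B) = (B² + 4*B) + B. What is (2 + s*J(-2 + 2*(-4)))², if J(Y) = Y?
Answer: 784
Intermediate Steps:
f(B) = B² + 5*B
s = 3 (s = (-1 - 5)/(0*(5 + 0) - 2) = -6/(0*5 - 2) = -6/(0 - 2) = -6/(-2) = -6*(-½) = 3)
(2 + s*J(-2 + 2*(-4)))² = (2 + 3*(-2 + 2*(-4)))² = (2 + 3*(-2 - 8))² = (2 + 3*(-10))² = (2 - 30)² = (-28)² = 784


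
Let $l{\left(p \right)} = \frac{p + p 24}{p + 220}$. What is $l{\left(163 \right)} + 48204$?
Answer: $\frac{18466207}{383} \approx 48215.0$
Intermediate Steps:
$l{\left(p \right)} = \frac{25 p}{220 + p}$ ($l{\left(p \right)} = \frac{p + 24 p}{220 + p} = \frac{25 p}{220 + p}$)
$l{\left(163 \right)} + 48204 = 25 \cdot 163 \frac{1}{220 + 163} + 48204 = 25 \cdot 163 \cdot \frac{1}{383} + 48204 = \frac{4075}{383} + 48204 = \frac{18466207}{383}$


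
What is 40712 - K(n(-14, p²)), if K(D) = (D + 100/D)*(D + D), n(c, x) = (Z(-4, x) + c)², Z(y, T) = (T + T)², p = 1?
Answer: 20512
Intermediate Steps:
Z(y, T) = 4*T² (Z(y, T) = (2*T)² = 4*T²)
n(c, x) = (c + 4*x²)² (n(c, x) = (4*x² + c)² = (c + 4*x²)²)
K(D) = 2*D*(D + 100/D) (K(D) = (D + 100/D)*(2*D) = 2*D*(D + 100/D))
40712 - K(n(-14, p²)) = 40712 - (200 + 2*((-14 + 4*(1²)²)²)²) = 40712 - (200 + 2*((-14 + 4*1²)²)²) = 40712 - (200 + 2*((-14 + 4*1)²)²) = 40712 - (200 + 2*((-14 + 4)²)²) = 40712 - (200 + 2*((-10)²)²) = 40712 - (200 + 2*100²) = 40712 - (200 + 2*10000) = 40712 - (200 + 20000) = 40712 - 1*20200 = 40712 - 20200 = 20512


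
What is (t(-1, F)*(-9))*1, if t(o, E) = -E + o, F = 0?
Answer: 9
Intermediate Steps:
t(o, E) = o - E
(t(-1, F)*(-9))*1 = ((-1 - 1*0)*(-9))*1 = ((-1 + 0)*(-9))*1 = -1*(-9)*1 = 9*1 = 9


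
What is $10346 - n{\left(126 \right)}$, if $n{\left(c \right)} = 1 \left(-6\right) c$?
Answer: $11102$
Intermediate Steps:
$n{\left(c \right)} = - 6 c$
$10346 - n{\left(126 \right)} = 10346 - \left(-6\right) 126 = 10346 - -756 = 10346 + 756 = 11102$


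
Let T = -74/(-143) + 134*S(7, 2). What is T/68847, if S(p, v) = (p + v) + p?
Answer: 102222/3281707 ≈ 0.031149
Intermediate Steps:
S(p, v) = v + 2*p
T = 306666/143 (T = -74/(-143) + 134*(2 + 2*7) = -74*(-1/143) + 134*(2 + 14) = 74/143 + 134*16 = 74/143 + 2144 = 306666/143 ≈ 2144.5)
T/68847 = (306666/143)/68847 = (306666/143)*(1/68847) = 102222/3281707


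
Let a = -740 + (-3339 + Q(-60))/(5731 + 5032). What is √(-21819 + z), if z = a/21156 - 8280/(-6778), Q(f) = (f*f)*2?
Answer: I*√3248090833748202286752451017/385841086446 ≈ 147.71*I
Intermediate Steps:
Q(f) = 2*f² (Q(f) = f²*2 = 2*f²)
a = -7960759/10763 (a = -740 + (-3339 + 2*(-60)²)/(5731 + 5032) = -740 + (-3339 + 2*3600)/10763 = -740 + (-3339 + 7200)*(1/10763) = -740 + 3861*(1/10763) = -740 + 3861/10763 = -7960759/10763 ≈ -739.64)
z = 915707383669/771682172892 (z = -7960759/10763/21156 - 8280/(-6778) = -7960759/10763*1/21156 - 8280*(-1/6778) = -7960759/227702028 + 4140/3389 = 915707383669/771682172892 ≈ 1.1866)
√(-21819 + z) = √(-21819 + 915707383669/771682172892) = √(-16836417622946879/771682172892) = I*√3248090833748202286752451017/385841086446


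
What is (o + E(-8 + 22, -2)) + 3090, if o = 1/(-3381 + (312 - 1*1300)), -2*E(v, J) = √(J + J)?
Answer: 13500209/4369 - I ≈ 3090.0 - 1.0*I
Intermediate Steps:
E(v, J) = -√2*√J/2 (E(v, J) = -√(J + J)/2 = -√2*√J/2)
o = -1/4369 (o = 1/(-3381 + (312 - 1300)) = 1/(-3381 - 988) = 1/(-4369) = -1/4369 ≈ -0.00022889)
(o + E(-8 + 22, -2)) + 3090 = (-1/4369 - √2*√(-2)/2) + 3090 = (-1/4369 - √2*I*√2/2) + 3090 = (-1/4369 - I) + 3090 = 13500209/4369 - I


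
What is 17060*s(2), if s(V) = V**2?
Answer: 68240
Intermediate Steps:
17060*s(2) = 17060*2**2 = 17060*4 = 68240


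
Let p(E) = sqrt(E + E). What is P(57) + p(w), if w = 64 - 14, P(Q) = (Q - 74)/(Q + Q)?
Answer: 1123/114 ≈ 9.8509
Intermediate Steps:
P(Q) = (-74 + Q)/(2*Q) (P(Q) = (-74 + Q)/((2*Q)) = (-74 + Q)*(1/(2*Q)) = (-74 + Q)/(2*Q))
w = 50
p(E) = sqrt(2)*sqrt(E) (p(E) = sqrt(2*E) = sqrt(2)*sqrt(E))
P(57) + p(w) = (1/2)*(-74 + 57)/57 + sqrt(2)*sqrt(50) = (1/2)*(1/57)*(-17) + sqrt(2)*(5*sqrt(2)) = -17/114 + 10 = 1123/114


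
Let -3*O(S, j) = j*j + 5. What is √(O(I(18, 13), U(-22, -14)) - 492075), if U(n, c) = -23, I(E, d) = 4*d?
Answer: I*√492253 ≈ 701.61*I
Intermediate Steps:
O(S, j) = -5/3 - j²/3 (O(S, j) = -(j*j + 5)/3 = -(j² + 5)/3 = -(5 + j²)/3 = -5/3 - j²/3)
√(O(I(18, 13), U(-22, -14)) - 492075) = √((-5/3 - ⅓*(-23)²) - 492075) = √((-5/3 - ⅓*529) - 492075) = √((-5/3 - 529/3) - 492075) = √(-178 - 492075) = √(-492253) = I*√492253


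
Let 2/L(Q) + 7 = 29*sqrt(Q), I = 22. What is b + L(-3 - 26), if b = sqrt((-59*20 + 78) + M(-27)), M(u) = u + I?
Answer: (-21*sqrt(123) - 2*I + 87*I*sqrt(3567))/(7*I + 29*sqrt(29)) ≈ -0.00057288 + 33.259*I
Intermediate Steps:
M(u) = 22 + u (M(u) = u + 22 = 22 + u)
L(Q) = 2/(-7 + 29*sqrt(Q))
b = 3*I*sqrt(123) (b = sqrt((-59*20 + 78) + (22 - 27)) = sqrt((-1180 + 78) - 5) = sqrt(-1102 - 5) = sqrt(-1107) = 3*I*sqrt(123) ≈ 33.272*I)
b + L(-3 - 26) = 3*I*sqrt(123) + 2/(-7 + 29*sqrt(-3 - 26)) = 3*I*sqrt(123) + 2/(-7 + 29*sqrt(-29)) = 3*I*sqrt(123) + 2/(-7 + 29*(I*sqrt(29))) = 3*I*sqrt(123) + 2/(-7 + 29*I*sqrt(29)) = 2/(-7 + 29*I*sqrt(29)) + 3*I*sqrt(123)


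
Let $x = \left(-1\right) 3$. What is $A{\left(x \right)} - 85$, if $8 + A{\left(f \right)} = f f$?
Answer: $-84$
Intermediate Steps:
$x = -3$
$A{\left(f \right)} = -8 + f^{2}$ ($A{\left(f \right)} = -8 + f f = -8 + f^{2}$)
$A{\left(x \right)} - 85 = \left(-8 + \left(-3\right)^{2}\right) - 85 = \left(-8 + 9\right) - 85 = 1 - 85 = -84$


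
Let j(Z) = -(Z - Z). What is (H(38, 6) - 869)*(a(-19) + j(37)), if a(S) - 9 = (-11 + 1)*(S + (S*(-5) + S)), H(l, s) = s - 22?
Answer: 496485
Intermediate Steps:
H(l, s) = -22 + s
j(Z) = 0 (j(Z) = -1*0 = 0)
a(S) = 9 + 30*S (a(S) = 9 + (-11 + 1)*(S + (S*(-5) + S)) = 9 - 10*(S + (-5*S + S)) = 9 - 10*(S - 4*S) = 9 - (-30)*S = 9 + 30*S)
(H(38, 6) - 869)*(a(-19) + j(37)) = ((-22 + 6) - 869)*((9 + 30*(-19)) + 0) = (-16 - 869)*((9 - 570) + 0) = -885*(-561 + 0) = -885*(-561) = 496485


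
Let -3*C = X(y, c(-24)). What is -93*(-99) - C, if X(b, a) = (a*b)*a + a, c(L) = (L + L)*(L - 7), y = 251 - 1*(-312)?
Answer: 415530727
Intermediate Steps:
y = 563 (y = 251 + 312 = 563)
c(L) = 2*L*(-7 + L) (c(L) = (2*L)*(-7 + L) = 2*L*(-7 + L))
X(b, a) = a + b*a² (X(b, a) = b*a² + a = a + b*a²)
C = -415521520 (C = -2*(-24)*(-7 - 24)*(1 + (2*(-24)*(-7 - 24))*563)/3 = -2*(-24)*(-31)*(1 + (2*(-24)*(-31))*563)/3 = -496*(1 + 1488*563) = -496*(1 + 837744) = -496*837745 = -⅓*1246564560 = -415521520)
-93*(-99) - C = -93*(-99) - 1*(-415521520) = 9207 + 415521520 = 415530727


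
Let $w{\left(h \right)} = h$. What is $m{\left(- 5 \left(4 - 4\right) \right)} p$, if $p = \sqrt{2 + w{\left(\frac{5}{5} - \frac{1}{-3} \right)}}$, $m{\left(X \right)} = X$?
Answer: $0$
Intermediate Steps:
$p = \frac{\sqrt{30}}{3}$ ($p = \sqrt{2 + \left(\frac{5}{5} - \frac{1}{-3}\right)} = \sqrt{2 + \left(5 \cdot \frac{1}{5} - - \frac{1}{3}\right)} = \sqrt{2 + \left(1 + \frac{1}{3}\right)} = \sqrt{2 + \frac{4}{3}} = \sqrt{\frac{10}{3}} = \frac{\sqrt{30}}{3} \approx 1.8257$)
$m{\left(- 5 \left(4 - 4\right) \right)} p = - 5 \left(4 - 4\right) \frac{\sqrt{30}}{3} = \left(-5\right) 0 \frac{\sqrt{30}}{3} = 0 \frac{\sqrt{30}}{3} = 0$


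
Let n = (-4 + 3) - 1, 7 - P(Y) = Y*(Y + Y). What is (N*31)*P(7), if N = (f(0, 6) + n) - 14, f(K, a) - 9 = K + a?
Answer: 2821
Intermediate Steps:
f(K, a) = 9 + K + a (f(K, a) = 9 + (K + a) = 9 + K + a)
P(Y) = 7 - 2*Y² (P(Y) = 7 - Y*(Y + Y) = 7 - Y*2*Y = 7 - 2*Y²)
n = -2 (n = -1 - 1 = -2)
N = -1 (N = ((9 + 0 + 6) - 2) - 14 = (15 - 2) - 14 = 13 - 14 = -1)
(N*31)*P(7) = (-1*31)*(7 - 2*7²) = -31*(7 - 2*49) = -31*(7 - 98) = -31*(-91) = 2821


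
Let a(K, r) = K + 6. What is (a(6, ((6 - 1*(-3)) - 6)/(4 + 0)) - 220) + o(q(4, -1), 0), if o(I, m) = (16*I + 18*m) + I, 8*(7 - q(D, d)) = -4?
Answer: -161/2 ≈ -80.500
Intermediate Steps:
q(D, d) = 15/2 (q(D, d) = 7 - 1/8*(-4) = 7 + 1/2 = 15/2)
a(K, r) = 6 + K
o(I, m) = 17*I + 18*m
(a(6, ((6 - 1*(-3)) - 6)/(4 + 0)) - 220) + o(q(4, -1), 0) = ((6 + 6) - 220) + (17*(15/2) + 18*0) = (12 - 220) + (255/2 + 0) = -208 + 255/2 = -161/2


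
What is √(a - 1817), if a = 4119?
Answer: √2302 ≈ 47.979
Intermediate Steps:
√(a - 1817) = √(4119 - 1817) = √2302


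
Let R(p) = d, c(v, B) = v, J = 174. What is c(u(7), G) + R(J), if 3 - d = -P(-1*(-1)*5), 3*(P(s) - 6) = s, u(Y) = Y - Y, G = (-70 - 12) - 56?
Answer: 32/3 ≈ 10.667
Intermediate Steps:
G = -138 (G = -82 - 56 = -138)
u(Y) = 0
P(s) = 6 + s/3
d = 32/3 (d = 3 - (-1)*(6 + (-1*(-1)*5)/3) = 3 - (-1)*(6 + (1*5)/3) = 3 - (-1)*(6 + (1/3)*5) = 3 - (-1)*(6 + 5/3) = 3 - (-1)*23/3 = 3 - 1*(-23/3) = 3 + 23/3 = 32/3 ≈ 10.667)
R(p) = 32/3
c(u(7), G) + R(J) = 0 + 32/3 = 32/3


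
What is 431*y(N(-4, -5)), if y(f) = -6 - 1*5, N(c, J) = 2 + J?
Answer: -4741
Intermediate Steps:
y(f) = -11 (y(f) = -6 - 5 = -11)
431*y(N(-4, -5)) = 431*(-11) = -4741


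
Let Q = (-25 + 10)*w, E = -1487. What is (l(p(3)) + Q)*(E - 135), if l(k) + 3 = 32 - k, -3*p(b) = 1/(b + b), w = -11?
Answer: -2832823/9 ≈ -3.1476e+5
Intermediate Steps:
p(b) = -1/(6*b) (p(b) = -1/(3*(b + b)) = -1/(2*b)/3 = -1/(6*b))
l(k) = 29 - k (l(k) = -3 + (32 - k) = 29 - k)
Q = 165 (Q = (-25 + 10)*(-11) = -15*(-11) = 165)
(l(p(3)) + Q)*(E - 135) = ((29 - (-1)/(6*3)) + 165)*(-1487 - 135) = ((29 - (-1)/(6*3)) + 165)*(-1622) = ((29 - 1*(-1/18)) + 165)*(-1622) = ((29 + 1/18) + 165)*(-1622) = (523/18 + 165)*(-1622) = (3493/18)*(-1622) = -2832823/9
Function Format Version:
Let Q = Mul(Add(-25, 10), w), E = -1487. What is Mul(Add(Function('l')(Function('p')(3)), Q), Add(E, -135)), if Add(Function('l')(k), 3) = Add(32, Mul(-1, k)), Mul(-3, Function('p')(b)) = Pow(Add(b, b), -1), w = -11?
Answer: Rational(-2832823, 9) ≈ -3.1476e+5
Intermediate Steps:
Function('p')(b) = Mul(Rational(-1, 6), Pow(b, -1)) (Function('p')(b) = Mul(Rational(-1, 3), Pow(Add(b, b), -1)) = Mul(Rational(-1, 3), Pow(Mul(2, b), -1)) = Mul(Rational(-1, 3), Mul(Rational(1, 2), Pow(b, -1))) = Mul(Rational(-1, 6), Pow(b, -1)))
Function('l')(k) = Add(29, Mul(-1, k)) (Function('l')(k) = Add(-3, Add(32, Mul(-1, k))) = Add(29, Mul(-1, k)))
Q = 165 (Q = Mul(Add(-25, 10), -11) = Mul(-15, -11) = 165)
Mul(Add(Function('l')(Function('p')(3)), Q), Add(E, -135)) = Mul(Add(Add(29, Mul(-1, Mul(Rational(-1, 6), Pow(3, -1)))), 165), Add(-1487, -135)) = Mul(Add(Add(29, Mul(-1, Mul(Rational(-1, 6), Rational(1, 3)))), 165), -1622) = Mul(Add(Add(29, Mul(-1, Rational(-1, 18))), 165), -1622) = Mul(Add(Add(29, Rational(1, 18)), 165), -1622) = Mul(Add(Rational(523, 18), 165), -1622) = Mul(Rational(3493, 18), -1622) = Rational(-2832823, 9)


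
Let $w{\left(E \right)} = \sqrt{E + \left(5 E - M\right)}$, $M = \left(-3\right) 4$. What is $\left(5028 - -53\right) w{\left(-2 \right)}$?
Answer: $0$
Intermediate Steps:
$M = -12$
$w{\left(E \right)} = \sqrt{12 + 6 E}$ ($w{\left(E \right)} = \sqrt{E + \left(5 E - -12\right)} = \sqrt{E + \left(5 E + 12\right)} = \sqrt{E + \left(12 + 5 E\right)} = \sqrt{12 + 6 E}$)
$\left(5028 - -53\right) w{\left(-2 \right)} = \left(5028 - -53\right) \sqrt{12 + 6 \left(-2\right)} = \left(5028 + 53\right) \sqrt{12 - 12} = 5081 \sqrt{0} = 5081 \cdot 0 = 0$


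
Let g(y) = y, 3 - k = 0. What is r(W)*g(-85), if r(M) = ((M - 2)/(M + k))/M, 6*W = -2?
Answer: -1785/8 ≈ -223.13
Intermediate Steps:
k = 3 (k = 3 - 1*0 = 3 + 0 = 3)
W = -⅓ (W = (⅙)*(-2) = -⅓ ≈ -0.33333)
r(M) = (-2 + M)/(M*(3 + M)) (r(M) = ((M - 2)/(M + 3))/M = ((-2 + M)/(3 + M))/M = (-2 + M)/(M*(3 + M)))
r(W)*g(-85) = ((-2 - ⅓)/((-⅓)*(3 - ⅓)))*(-85) = -3*(-7/3)/8/3*(-85) = -3*3/8*(-7/3)*(-85) = (21/8)*(-85) = -1785/8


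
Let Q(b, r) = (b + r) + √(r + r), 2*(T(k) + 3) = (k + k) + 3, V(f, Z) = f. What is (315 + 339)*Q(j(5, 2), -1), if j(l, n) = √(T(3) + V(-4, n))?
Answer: -654 + 327*I*√10 + 654*I*√2 ≈ -654.0 + 1959.0*I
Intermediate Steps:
T(k) = -3/2 + k (T(k) = -3 + ((k + k) + 3)/2 = -3 + (2*k + 3)/2 = -3 + (3 + 2*k)/2 = -3 + (3/2 + k) = -3/2 + k)
j(l, n) = I*√10/2 (j(l, n) = √((-3/2 + 3) - 4) = √(3/2 - 4) = √(-5/2) = I*√10/2)
Q(b, r) = b + r + √2*√r (Q(b, r) = (b + r) + √(2*r) = (b + r) + √2*√r = b + r + √2*√r)
(315 + 339)*Q(j(5, 2), -1) = (315 + 339)*(I*√10/2 - 1 + √2*√(-1)) = 654*(I*√10/2 - 1 + √2*I) = 654*(I*√10/2 - 1 + I*√2) = 654*(-1 + I*√2 + I*√10/2) = -654 + 327*I*√10 + 654*I*√2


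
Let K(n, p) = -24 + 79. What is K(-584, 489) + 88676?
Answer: 88731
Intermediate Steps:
K(n, p) = 55
K(-584, 489) + 88676 = 55 + 88676 = 88731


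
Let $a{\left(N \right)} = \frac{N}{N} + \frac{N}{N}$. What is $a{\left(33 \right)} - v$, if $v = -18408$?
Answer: $18410$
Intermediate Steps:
$a{\left(N \right)} = 2$ ($a{\left(N \right)} = 1 + 1 = 2$)
$a{\left(33 \right)} - v = 2 - -18408 = 2 + 18408 = 18410$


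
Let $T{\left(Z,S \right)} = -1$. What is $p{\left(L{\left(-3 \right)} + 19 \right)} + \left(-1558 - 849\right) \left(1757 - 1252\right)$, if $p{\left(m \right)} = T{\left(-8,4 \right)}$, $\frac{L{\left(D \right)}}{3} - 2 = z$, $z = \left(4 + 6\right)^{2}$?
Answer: $-1215536$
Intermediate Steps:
$z = 100$ ($z = 10^{2} = 100$)
$L{\left(D \right)} = 306$ ($L{\left(D \right)} = 6 + 3 \cdot 100 = 6 + 300 = 306$)
$p{\left(m \right)} = -1$
$p{\left(L{\left(-3 \right)} + 19 \right)} + \left(-1558 - 849\right) \left(1757 - 1252\right) = -1 + \left(-1558 - 849\right) \left(1757 - 1252\right) = -1 - 1215535 = -1215536$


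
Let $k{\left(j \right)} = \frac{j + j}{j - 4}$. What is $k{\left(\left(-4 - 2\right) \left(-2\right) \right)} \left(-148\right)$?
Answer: $-444$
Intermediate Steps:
$k{\left(j \right)} = \frac{2 j}{-4 + j}$
$k{\left(\left(-4 - 2\right) \left(-2\right) \right)} \left(-148\right) = \frac{2 \left(-4 - 2\right) \left(-2\right)}{-4 + \left(-4 - 2\right) \left(-2\right)} \left(-148\right) = \frac{2 \left(\left(-6\right) \left(-2\right)\right)}{-4 - -12} \left(-148\right) = 2 \cdot 12 \frac{1}{-4 + 12} \left(-148\right) = 2 \cdot 12 \cdot \frac{1}{8} \left(-148\right) = 3 \left(-148\right) = -444$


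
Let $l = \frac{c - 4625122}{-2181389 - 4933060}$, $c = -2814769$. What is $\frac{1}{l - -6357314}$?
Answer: $\frac{7114449}{45228793669877} \approx 1.573 \cdot 10^{-7}$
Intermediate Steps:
$l = \frac{7439891}{7114449}$ ($l = \frac{-2814769 - 4625122}{-2181389 - 4933060} = - \frac{7439891}{-7114449} = \left(-7439891\right) \left(- \frac{1}{7114449}\right) = \frac{7439891}{7114449} \approx 1.0457$)
$\frac{1}{l - -6357314} = \frac{1}{\frac{7439891}{7114449} - -6357314} = \frac{1}{\frac{7439891}{7114449} + 6357314} = \frac{1}{\frac{45228793669877}{7114449}} = \frac{7114449}{45228793669877}$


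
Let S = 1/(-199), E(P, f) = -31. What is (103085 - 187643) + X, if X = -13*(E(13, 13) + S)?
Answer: -16746832/199 ≈ -84155.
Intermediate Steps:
S = -1/199 ≈ -0.0050251
X = 80210/199 (X = -13*(-31 - 1/199) = -13*(-6170/199) = 80210/199 ≈ 403.07)
(103085 - 187643) + X = (103085 - 187643) + 80210/199 = -84558 + 80210/199 = -16746832/199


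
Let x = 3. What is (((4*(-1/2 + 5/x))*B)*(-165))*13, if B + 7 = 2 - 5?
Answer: 100100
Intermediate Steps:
B = -10 (B = -7 + (2 - 5) = -7 - 3 = -10)
(((4*(-1/2 + 5/x))*B)*(-165))*13 = (((4*(-1/2 + 5/3))*(-10))*(-165))*13 = (((4*(-1*½ + 5*(⅓)))*(-10))*(-165))*13 = (((4*(-½ + 5/3))*(-10))*(-165))*13 = (((4*(7/6))*(-10))*(-165))*13 = (((14/3)*(-10))*(-165))*13 = -140/3*(-165)*13 = 7700*13 = 100100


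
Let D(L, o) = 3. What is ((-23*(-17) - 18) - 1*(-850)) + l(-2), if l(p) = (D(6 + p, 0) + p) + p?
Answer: 1222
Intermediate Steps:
l(p) = 3 + 2*p (l(p) = (3 + p) + p = 3 + 2*p)
((-23*(-17) - 18) - 1*(-850)) + l(-2) = ((-23*(-17) - 18) - 1*(-850)) + (3 + 2*(-2)) = ((391 - 18) + 850) + (3 - 4) = (373 + 850) - 1 = 1223 - 1 = 1222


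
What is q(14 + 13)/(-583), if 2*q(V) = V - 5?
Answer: -1/53 ≈ -0.018868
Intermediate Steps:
q(V) = -5/2 + V/2 (q(V) = (V - 5)/2 = (-5 + V)/2 = -5/2 + V/2)
q(14 + 13)/(-583) = (-5/2 + (14 + 13)/2)/(-583) = (-5/2 + (½)*27)*(-1/583) = (-5/2 + 27/2)*(-1/583) = 11*(-1/583) = -1/53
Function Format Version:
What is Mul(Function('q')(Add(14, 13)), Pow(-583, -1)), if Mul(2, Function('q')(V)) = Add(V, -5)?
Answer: Rational(-1, 53) ≈ -0.018868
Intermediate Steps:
Function('q')(V) = Add(Rational(-5, 2), Mul(Rational(1, 2), V)) (Function('q')(V) = Mul(Rational(1, 2), Add(V, -5)) = Mul(Rational(1, 2), Add(-5, V)) = Add(Rational(-5, 2), Mul(Rational(1, 2), V)))
Mul(Function('q')(Add(14, 13)), Pow(-583, -1)) = Mul(Add(Rational(-5, 2), Mul(Rational(1, 2), Add(14, 13))), Pow(-583, -1)) = Mul(Add(Rational(-5, 2), Mul(Rational(1, 2), 27)), Rational(-1, 583)) = Mul(Add(Rational(-5, 2), Rational(27, 2)), Rational(-1, 583)) = Mul(11, Rational(-1, 583)) = Rational(-1, 53)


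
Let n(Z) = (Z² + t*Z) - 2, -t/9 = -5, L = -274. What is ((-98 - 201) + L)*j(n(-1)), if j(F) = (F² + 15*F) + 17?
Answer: -826839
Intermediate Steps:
t = 45 (t = -9*(-5) = 45)
n(Z) = -2 + Z² + 45*Z (n(Z) = (Z² + 45*Z) - 2 = -2 + Z² + 45*Z)
j(F) = 17 + F² + 15*F
((-98 - 201) + L)*j(n(-1)) = ((-98 - 201) - 274)*(17 + (-2 + (-1)² + 45*(-1))² + 15*(-2 + (-1)² + 45*(-1))) = (-299 - 274)*(17 + (-2 + 1 - 45)² + 15*(-2 + 1 - 45)) = -573*(17 + (-46)² + 15*(-46)) = -573*(17 + 2116 - 690) = -573*1443 = -826839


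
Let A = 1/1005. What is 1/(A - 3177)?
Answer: -1005/3192884 ≈ -0.00031476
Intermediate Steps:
A = 1/1005 ≈ 0.00099503
1/(A - 3177) = 1/(1/1005 - 3177) = 1/(-3192884/1005) = -1005/3192884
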